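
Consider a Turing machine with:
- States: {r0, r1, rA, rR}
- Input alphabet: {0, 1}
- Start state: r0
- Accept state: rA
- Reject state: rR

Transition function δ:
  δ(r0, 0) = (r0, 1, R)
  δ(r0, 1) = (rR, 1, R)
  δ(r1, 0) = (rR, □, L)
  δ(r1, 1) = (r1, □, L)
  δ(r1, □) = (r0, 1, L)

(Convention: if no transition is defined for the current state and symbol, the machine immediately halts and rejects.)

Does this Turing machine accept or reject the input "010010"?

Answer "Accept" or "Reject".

Execution trace:
Initial: [r0]010010
Step 1: δ(r0, 0) = (r0, 1, R) → 1[r0]10010
Step 2: δ(r0, 1) = (rR, 1, R) → 11[rR]0010

The machine reaches the reject state rR and halts.

Answer: Reject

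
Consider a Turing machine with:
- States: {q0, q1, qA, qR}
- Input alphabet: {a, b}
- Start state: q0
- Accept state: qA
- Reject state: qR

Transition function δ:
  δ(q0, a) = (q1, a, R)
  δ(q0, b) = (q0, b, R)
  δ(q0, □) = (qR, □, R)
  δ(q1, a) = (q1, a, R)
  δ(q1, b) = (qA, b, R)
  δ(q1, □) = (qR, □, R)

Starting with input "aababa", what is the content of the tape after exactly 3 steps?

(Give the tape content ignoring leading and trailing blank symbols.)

Execution trace:
Initial: [q0]aababa
Step 1: δ(q0, a) = (q1, a, R) → a[q1]ababa
Step 2: δ(q1, a) = (q1, a, R) → aa[q1]baba
Step 3: δ(q1, b) = (qA, b, R) → aab[qA]aba

The machine reaches the accept state qA and halts.

After 3 steps, the tape (ignoring leading/trailing blanks) is: aababa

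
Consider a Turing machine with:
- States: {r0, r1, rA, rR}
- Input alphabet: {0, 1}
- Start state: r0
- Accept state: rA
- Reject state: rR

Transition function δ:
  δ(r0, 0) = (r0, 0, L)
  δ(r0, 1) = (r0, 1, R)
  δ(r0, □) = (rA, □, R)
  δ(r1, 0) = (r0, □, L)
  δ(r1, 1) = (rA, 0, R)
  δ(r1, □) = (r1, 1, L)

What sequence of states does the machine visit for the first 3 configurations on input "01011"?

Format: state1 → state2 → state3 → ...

Execution trace:
Initial: [r0]01011
Step 1: δ(r0, 0) = (r0, 0, L) → [r0]□01011
Step 2: δ(r0, □) = (rA, □, R) → □[rA]01011

The machine reaches the accept state rA and halts.

State sequence: r0 → r0 → rA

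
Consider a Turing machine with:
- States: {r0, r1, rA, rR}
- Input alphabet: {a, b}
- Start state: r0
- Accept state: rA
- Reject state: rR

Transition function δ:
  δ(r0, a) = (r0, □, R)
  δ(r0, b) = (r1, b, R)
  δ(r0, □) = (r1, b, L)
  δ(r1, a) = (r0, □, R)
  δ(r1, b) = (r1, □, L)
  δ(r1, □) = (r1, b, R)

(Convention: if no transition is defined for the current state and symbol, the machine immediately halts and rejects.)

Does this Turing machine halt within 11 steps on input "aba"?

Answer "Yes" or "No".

Execution trace:
Initial: [r0]aba
Step 1: δ(r0, a) = (r0, □, R) → □[r0]ba
Step 2: δ(r0, b) = (r1, b, R) → □b[r1]a
Step 3: δ(r1, a) = (r0, □, R) → □b□[r0]□
Step 4: δ(r0, □) = (r1, b, L) → □b[r1]□b
Step 5: δ(r1, □) = (r1, b, R) → □bb[r1]b
Step 6: δ(r1, b) = (r1, □, L) → □b[r1]b□
Step 7: δ(r1, b) = (r1, □, L) → □[r1]b□□
Step 8: δ(r1, b) = (r1, □, L) → [r1]□□□□
Step 9: δ(r1, □) = (r1, b, R) → b[r1]□□□
Step 10: δ(r1, □) = (r1, b, R) → bb[r1]□□
Step 11: δ(r1, □) = (r1, b, R) → bbb[r1]□

The machine has not reached a halting state after 11 steps.
The machine did not halt within the 11-step bound.

Answer: No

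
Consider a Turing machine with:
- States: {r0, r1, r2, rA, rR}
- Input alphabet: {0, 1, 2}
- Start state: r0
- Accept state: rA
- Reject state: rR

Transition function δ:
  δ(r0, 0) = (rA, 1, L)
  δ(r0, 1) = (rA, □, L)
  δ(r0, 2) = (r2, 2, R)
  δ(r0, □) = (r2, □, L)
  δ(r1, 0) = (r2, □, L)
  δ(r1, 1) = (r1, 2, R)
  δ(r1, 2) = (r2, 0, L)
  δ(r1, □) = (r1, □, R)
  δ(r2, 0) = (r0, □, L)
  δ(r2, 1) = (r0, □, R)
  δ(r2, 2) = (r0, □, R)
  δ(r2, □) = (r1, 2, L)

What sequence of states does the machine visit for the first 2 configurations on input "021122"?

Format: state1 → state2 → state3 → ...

Execution trace:
Initial: [r0]021122
Step 1: δ(r0, 0) = (rA, 1, L) → [rA]□121122

The machine reaches the accept state rA and halts.

State sequence: r0 → rA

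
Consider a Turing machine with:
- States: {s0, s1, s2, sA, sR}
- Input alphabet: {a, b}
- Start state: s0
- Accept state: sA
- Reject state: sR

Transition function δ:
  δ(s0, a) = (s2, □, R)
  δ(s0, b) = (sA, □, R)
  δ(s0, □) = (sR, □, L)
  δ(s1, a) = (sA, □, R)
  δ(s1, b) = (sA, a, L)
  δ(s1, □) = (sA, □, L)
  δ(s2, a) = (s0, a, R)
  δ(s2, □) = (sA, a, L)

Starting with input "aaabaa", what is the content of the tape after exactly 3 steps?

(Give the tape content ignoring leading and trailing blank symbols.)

Execution trace:
Initial: [s0]aaabaa
Step 1: δ(s0, a) = (s2, □, R) → □[s2]aabaa
Step 2: δ(s2, a) = (s0, a, R) → □a[s0]abaa
Step 3: δ(s0, a) = (s2, □, R) → □a□[s2]baa

No transition is defined for δ(s2, b). By convention the machine halts and rejects.

After 3 steps, the tape (ignoring leading/trailing blanks) is: a□baa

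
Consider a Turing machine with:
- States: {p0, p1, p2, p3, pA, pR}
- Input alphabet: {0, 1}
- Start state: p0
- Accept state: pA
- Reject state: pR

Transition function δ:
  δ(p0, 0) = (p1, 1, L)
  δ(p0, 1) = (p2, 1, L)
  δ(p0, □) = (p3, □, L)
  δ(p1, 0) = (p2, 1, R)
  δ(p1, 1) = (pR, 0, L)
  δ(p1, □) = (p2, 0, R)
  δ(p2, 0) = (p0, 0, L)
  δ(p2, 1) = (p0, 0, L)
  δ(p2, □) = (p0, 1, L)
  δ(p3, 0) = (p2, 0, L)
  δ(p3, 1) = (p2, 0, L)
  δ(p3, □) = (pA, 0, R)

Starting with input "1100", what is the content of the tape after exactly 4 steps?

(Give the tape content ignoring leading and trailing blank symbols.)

Execution trace:
Initial: [p0]1100
Step 1: δ(p0, 1) = (p2, 1, L) → [p2]□1100
Step 2: δ(p2, □) = (p0, 1, L) → [p0]□11100
Step 3: δ(p0, □) = (p3, □, L) → [p3]□□11100
Step 4: δ(p3, □) = (pA, 0, R) → 0[pA]□11100

The machine reaches the accept state pA and halts.

After 4 steps, the tape (ignoring leading/trailing blanks) is: 0□11100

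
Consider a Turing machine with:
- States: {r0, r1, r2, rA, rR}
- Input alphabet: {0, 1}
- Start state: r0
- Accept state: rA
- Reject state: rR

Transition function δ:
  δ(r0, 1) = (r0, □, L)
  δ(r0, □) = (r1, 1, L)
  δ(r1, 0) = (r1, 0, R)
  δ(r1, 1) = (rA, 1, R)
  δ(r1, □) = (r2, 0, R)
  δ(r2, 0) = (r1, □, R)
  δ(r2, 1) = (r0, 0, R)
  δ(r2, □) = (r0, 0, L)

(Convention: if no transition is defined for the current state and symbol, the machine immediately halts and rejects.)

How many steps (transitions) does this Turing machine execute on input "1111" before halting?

Execution trace:
Initial: [r0]1111
Step 1: δ(r0, 1) = (r0, □, L) → [r0]□□111
Step 2: δ(r0, □) = (r1, 1, L) → [r1]□1□111
Step 3: δ(r1, □) = (r2, 0, R) → 0[r2]1□111
Step 4: δ(r2, 1) = (r0, 0, R) → 00[r0]□111
Step 5: δ(r0, □) = (r1, 1, L) → 0[r1]01111
Step 6: δ(r1, 0) = (r1, 0, R) → 00[r1]1111
Step 7: δ(r1, 1) = (rA, 1, R) → 001[rA]111

The machine reaches the accept state rA and halts.

The machine executed 7 steps before halting.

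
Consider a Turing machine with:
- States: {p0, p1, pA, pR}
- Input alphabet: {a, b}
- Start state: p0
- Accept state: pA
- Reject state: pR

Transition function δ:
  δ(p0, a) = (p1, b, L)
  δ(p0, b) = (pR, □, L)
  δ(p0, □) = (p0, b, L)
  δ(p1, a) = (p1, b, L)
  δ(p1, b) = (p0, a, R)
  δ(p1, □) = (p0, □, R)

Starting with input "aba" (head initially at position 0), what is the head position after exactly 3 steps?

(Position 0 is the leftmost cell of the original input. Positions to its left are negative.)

Execution trace (head position shown):
Step 0: [p0]aba  (head at position 0)
Step 1: move left → [p1]□bba  (head at position -1)
Step 2: move right → □[p0]bba  (head at position 0)
Step 3: move left → [pR]□□ba  (head at position -1)

After 3 steps, the head is at position -1.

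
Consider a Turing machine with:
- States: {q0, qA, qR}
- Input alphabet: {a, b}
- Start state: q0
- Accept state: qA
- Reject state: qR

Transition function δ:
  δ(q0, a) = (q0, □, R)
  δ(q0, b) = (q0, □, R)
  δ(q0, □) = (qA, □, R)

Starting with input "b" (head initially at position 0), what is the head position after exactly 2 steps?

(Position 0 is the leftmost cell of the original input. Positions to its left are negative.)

Execution trace (head position shown):
Step 0: [q0]b  (head at position 0)
Step 1: move right → □[q0]□  (head at position 1)
Step 2: move right → □□[qA]□  (head at position 2)

After 2 steps, the head is at position 2.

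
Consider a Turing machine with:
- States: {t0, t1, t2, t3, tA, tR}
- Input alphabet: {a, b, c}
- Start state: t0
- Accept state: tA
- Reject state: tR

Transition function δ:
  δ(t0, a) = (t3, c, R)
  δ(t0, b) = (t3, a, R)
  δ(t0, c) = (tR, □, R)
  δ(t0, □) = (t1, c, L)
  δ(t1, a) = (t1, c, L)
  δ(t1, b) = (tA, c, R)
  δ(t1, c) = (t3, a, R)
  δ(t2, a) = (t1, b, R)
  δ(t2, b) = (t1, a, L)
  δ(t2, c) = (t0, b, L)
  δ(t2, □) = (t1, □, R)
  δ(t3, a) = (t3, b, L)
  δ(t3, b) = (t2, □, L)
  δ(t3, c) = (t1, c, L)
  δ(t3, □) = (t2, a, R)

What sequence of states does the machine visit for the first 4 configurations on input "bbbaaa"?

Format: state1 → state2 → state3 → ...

Execution trace:
Initial: [t0]bbbaaa
Step 1: δ(t0, b) = (t3, a, R) → a[t3]bbaaa
Step 2: δ(t3, b) = (t2, □, L) → [t2]a□baaa
Step 3: δ(t2, a) = (t1, b, R) → b[t1]□baaa

No transition is defined for δ(t1, □). By convention the machine halts and rejects.

State sequence: t0 → t3 → t2 → t1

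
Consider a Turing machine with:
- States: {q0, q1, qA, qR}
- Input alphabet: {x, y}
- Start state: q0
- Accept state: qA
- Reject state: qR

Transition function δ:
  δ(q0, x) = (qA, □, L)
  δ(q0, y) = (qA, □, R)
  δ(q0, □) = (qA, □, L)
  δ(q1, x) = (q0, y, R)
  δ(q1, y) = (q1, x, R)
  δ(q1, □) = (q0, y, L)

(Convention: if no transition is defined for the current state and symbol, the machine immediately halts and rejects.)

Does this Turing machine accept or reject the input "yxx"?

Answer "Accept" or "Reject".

Execution trace:
Initial: [q0]yxx
Step 1: δ(q0, y) = (qA, □, R) → □[qA]xx

The machine reaches the accept state qA and halts.

Answer: Accept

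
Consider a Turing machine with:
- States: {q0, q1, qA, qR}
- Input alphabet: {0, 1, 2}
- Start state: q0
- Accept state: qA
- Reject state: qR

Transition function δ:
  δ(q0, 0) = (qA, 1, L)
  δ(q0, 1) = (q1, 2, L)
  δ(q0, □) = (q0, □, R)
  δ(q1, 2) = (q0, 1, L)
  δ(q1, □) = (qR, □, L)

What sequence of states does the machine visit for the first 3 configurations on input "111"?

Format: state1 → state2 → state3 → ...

Execution trace:
Initial: [q0]111
Step 1: δ(q0, 1) = (q1, 2, L) → [q1]□211
Step 2: δ(q1, □) = (qR, □, L) → [qR]□□211

The machine reaches the reject state qR and halts.

State sequence: q0 → q1 → qR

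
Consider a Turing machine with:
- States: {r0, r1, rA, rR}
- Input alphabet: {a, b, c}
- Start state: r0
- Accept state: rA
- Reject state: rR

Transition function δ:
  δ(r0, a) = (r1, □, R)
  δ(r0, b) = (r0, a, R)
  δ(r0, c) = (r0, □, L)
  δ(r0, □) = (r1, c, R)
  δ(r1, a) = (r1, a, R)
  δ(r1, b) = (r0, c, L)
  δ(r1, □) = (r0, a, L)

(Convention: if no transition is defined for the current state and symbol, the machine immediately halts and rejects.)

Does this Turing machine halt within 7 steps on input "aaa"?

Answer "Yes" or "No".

Execution trace:
Initial: [r0]aaa
Step 1: δ(r0, a) = (r1, □, R) → □[r1]aa
Step 2: δ(r1, a) = (r1, a, R) → □a[r1]a
Step 3: δ(r1, a) = (r1, a, R) → □aa[r1]□
Step 4: δ(r1, □) = (r0, a, L) → □a[r0]aa
Step 5: δ(r0, a) = (r1, □, R) → □a□[r1]a
Step 6: δ(r1, a) = (r1, a, R) → □a□a[r1]□
Step 7: δ(r1, □) = (r0, a, L) → □a□[r0]aa

The machine has not reached a halting state after 7 steps.
The machine did not halt within the 7-step bound.

Answer: No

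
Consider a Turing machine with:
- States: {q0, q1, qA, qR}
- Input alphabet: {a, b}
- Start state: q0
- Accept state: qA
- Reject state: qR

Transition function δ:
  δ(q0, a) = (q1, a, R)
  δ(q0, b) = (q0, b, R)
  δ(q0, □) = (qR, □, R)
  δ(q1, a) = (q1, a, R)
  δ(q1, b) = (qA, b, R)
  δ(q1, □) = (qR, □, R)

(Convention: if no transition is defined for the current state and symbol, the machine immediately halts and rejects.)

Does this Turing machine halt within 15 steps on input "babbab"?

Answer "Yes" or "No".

Execution trace:
Initial: [q0]babbab
Step 1: δ(q0, b) = (q0, b, R) → b[q0]abbab
Step 2: δ(q0, a) = (q1, a, R) → ba[q1]bbab
Step 3: δ(q1, b) = (qA, b, R) → bab[qA]bab

The machine reaches the accept state qA and halts.
The machine halted after 3 steps (within the 15-step bound).

Answer: Yes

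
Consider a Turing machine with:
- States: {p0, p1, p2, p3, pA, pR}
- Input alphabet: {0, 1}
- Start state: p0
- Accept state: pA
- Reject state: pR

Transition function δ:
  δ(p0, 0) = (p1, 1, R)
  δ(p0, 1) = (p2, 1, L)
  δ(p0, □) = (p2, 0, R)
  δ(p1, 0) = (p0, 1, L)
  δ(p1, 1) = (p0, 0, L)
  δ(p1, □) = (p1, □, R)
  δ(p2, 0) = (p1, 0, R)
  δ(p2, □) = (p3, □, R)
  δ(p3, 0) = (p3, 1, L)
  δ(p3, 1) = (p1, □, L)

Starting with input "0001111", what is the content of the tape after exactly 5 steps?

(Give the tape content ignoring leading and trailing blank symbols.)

Execution trace:
Initial: [p0]0001111
Step 1: δ(p0, 0) = (p1, 1, R) → 1[p1]001111
Step 2: δ(p1, 0) = (p0, 1, L) → [p0]1101111
Step 3: δ(p0, 1) = (p2, 1, L) → [p2]□1101111
Step 4: δ(p2, □) = (p3, □, R) → □[p3]1101111
Step 5: δ(p3, 1) = (p1, □, L) → [p1]□□101111

After 5 steps, the tape (ignoring leading/trailing blanks) is: 101111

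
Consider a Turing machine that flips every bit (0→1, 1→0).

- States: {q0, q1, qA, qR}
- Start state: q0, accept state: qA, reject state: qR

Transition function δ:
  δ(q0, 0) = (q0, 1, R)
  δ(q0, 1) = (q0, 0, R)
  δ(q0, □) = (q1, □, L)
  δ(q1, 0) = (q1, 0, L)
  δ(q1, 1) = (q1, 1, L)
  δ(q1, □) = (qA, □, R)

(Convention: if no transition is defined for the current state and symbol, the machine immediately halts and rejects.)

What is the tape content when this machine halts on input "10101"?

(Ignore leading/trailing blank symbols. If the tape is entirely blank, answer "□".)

Execution trace:
Initial: [q0]10101
Step 1: δ(q0, 1) = (q0, 0, R) → 0[q0]0101
Step 2: δ(q0, 0) = (q0, 1, R) → 01[q0]101
Step 3: δ(q0, 1) = (q0, 0, R) → 010[q0]01
Step 4: δ(q0, 0) = (q0, 1, R) → 0101[q0]1
Step 5: δ(q0, 1) = (q0, 0, R) → 01010[q0]□
Step 6: δ(q0, □) = (q1, □, L) → 0101[q1]0□
Step 7: δ(q1, 0) = (q1, 0, L) → 010[q1]10□
Step 8: δ(q1, 1) = (q1, 1, L) → 01[q1]010□
Step 9: δ(q1, 0) = (q1, 0, L) → 0[q1]1010□
Step 10: δ(q1, 1) = (q1, 1, L) → [q1]01010□
Step 11: δ(q1, 0) = (q1, 0, L) → [q1]□01010□
Step 12: δ(q1, □) = (qA, □, R) → □[qA]01010□

The machine reaches the accept state qA and halts.

Final tape (ignoring leading/trailing blanks): 01010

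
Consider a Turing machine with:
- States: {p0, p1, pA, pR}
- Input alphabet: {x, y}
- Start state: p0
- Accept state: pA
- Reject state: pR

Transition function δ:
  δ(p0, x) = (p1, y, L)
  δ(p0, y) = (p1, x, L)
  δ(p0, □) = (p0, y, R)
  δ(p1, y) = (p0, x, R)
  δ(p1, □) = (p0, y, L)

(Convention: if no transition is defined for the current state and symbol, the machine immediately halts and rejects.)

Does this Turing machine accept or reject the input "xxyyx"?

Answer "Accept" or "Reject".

Execution trace:
Initial: [p0]xxyyx
Step 1: δ(p0, x) = (p1, y, L) → [p1]□yxyyx
Step 2: δ(p1, □) = (p0, y, L) → [p0]□yyxyyx
Step 3: δ(p0, □) = (p0, y, R) → y[p0]yyxyyx
Step 4: δ(p0, y) = (p1, x, L) → [p1]yxyxyyx
Step 5: δ(p1, y) = (p0, x, R) → x[p0]xyxyyx
Step 6: δ(p0, x) = (p1, y, L) → [p1]xyyxyyx

No transition is defined for δ(p1, x). By convention the machine halts and rejects.

Answer: Reject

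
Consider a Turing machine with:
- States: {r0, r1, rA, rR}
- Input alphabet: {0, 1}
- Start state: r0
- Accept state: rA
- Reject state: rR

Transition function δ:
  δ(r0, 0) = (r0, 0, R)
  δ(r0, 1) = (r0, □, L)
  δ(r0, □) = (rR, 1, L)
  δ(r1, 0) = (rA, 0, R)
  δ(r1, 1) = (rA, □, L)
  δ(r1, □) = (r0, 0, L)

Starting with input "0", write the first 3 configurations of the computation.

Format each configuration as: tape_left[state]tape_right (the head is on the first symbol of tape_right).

Transitions applied:
Step 1: δ(r0, 0) = (r0, 0, R)
Step 2: δ(r0, □) = (rR, 1, L)

The first 3 configurations are:
[r0]0 ⊢ 0[r0]□ ⊢ [rR]01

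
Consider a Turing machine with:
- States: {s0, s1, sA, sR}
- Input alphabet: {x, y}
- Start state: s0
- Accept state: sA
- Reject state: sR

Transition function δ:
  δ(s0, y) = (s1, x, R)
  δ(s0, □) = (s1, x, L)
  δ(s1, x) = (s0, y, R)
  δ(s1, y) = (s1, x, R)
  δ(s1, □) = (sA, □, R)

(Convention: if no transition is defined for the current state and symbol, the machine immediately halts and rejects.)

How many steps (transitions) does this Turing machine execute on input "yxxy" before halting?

Execution trace:
Initial: [s0]yxxy
Step 1: δ(s0, y) = (s1, x, R) → x[s1]xxy
Step 2: δ(s1, x) = (s0, y, R) → xy[s0]xy

No transition is defined for δ(s0, x). By convention the machine halts and rejects.

The machine executed 2 steps before halting.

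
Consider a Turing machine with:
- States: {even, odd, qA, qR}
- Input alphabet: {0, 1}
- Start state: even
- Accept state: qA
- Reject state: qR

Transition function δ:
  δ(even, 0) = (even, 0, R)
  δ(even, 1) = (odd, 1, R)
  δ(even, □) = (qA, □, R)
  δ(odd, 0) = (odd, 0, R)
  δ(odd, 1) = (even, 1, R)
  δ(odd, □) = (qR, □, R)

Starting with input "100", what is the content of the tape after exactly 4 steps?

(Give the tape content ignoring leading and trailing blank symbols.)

Execution trace:
Initial: [even]100
Step 1: δ(even, 1) = (odd, 1, R) → 1[odd]00
Step 2: δ(odd, 0) = (odd, 0, R) → 10[odd]0
Step 3: δ(odd, 0) = (odd, 0, R) → 100[odd]□
Step 4: δ(odd, □) = (qR, □, R) → 100□[qR]□

The machine reaches the reject state qR and halts.

After 4 steps, the tape (ignoring leading/trailing blanks) is: 100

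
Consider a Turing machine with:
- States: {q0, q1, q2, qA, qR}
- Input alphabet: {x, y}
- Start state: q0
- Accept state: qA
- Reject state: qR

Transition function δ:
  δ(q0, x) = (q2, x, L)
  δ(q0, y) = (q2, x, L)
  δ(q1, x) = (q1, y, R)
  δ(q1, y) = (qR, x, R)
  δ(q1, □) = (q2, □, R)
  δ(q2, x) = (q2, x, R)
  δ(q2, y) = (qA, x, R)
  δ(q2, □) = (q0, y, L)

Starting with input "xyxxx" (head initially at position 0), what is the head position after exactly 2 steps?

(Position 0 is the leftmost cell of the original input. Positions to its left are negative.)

Execution trace (head position shown):
Step 0: [q0]xyxxx  (head at position 0)
Step 1: move left → [q2]□xyxxx  (head at position -1)
Step 2: move left → [q0]□yxyxxx  (head at position -2)

After 2 steps, the head is at position -2.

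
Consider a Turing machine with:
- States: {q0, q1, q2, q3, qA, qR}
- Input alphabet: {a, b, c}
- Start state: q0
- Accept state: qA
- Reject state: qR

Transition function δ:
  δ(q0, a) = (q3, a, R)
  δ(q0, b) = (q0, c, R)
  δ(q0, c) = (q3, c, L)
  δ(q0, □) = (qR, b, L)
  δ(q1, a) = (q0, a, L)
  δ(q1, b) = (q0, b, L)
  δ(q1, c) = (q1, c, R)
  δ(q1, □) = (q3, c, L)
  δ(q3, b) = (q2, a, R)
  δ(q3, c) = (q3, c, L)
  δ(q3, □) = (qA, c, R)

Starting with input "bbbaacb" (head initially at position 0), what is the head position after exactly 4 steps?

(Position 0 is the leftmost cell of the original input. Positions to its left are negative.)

Execution trace (head position shown):
Step 0: [q0]bbbaacb  (head at position 0)
Step 1: move right → c[q0]bbaacb  (head at position 1)
Step 2: move right → cc[q0]baacb  (head at position 2)
Step 3: move right → ccc[q0]aacb  (head at position 3)
Step 4: move right → ccca[q3]acb  (head at position 4)

After 4 steps, the head is at position 4.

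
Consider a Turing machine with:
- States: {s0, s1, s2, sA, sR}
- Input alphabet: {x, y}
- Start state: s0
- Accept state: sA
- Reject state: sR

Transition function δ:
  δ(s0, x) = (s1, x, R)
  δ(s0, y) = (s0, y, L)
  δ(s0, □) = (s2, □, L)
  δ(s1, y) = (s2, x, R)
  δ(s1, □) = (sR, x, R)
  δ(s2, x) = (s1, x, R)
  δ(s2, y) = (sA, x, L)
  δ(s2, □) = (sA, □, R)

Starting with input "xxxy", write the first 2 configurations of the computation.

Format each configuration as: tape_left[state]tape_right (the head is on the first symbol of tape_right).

Transitions applied:
Step 1: δ(s0, x) = (s1, x, R)

The first 2 configurations are:
[s0]xxxy ⊢ x[s1]xxy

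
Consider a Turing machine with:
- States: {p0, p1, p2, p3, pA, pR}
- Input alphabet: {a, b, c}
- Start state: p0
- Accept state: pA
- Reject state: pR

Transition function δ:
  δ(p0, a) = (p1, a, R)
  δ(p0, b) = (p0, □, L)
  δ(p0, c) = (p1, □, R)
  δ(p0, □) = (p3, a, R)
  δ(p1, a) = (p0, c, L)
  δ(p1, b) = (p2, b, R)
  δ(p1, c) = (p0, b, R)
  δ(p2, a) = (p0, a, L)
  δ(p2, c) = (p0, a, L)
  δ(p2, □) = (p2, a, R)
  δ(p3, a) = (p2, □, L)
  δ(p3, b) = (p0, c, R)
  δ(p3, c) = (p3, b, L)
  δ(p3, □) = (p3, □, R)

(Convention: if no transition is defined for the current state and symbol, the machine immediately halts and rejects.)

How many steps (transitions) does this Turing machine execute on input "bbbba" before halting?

Execution trace:
Initial: [p0]bbbba
Step 1: δ(p0, b) = (p0, □, L) → [p0]□□bbba
Step 2: δ(p0, □) = (p3, a, R) → a[p3]□bbba
Step 3: δ(p3, □) = (p3, □, R) → a□[p3]bbba
Step 4: δ(p3, b) = (p0, c, R) → a□c[p0]bba
Step 5: δ(p0, b) = (p0, □, L) → a□[p0]c□ba
Step 6: δ(p0, c) = (p1, □, R) → a□□[p1]□ba

No transition is defined for δ(p1, □). By convention the machine halts and rejects.

The machine executed 6 steps before halting.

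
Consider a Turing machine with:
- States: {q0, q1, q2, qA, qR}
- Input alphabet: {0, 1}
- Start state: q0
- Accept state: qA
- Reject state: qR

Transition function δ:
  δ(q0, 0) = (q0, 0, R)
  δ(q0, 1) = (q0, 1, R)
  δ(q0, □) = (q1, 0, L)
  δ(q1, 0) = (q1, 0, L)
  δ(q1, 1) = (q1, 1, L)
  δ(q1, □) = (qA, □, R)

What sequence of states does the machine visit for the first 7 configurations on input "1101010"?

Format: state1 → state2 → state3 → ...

Execution trace:
Initial: [q0]1101010
Step 1: δ(q0, 1) = (q0, 1, R) → 1[q0]101010
Step 2: δ(q0, 1) = (q0, 1, R) → 11[q0]01010
Step 3: δ(q0, 0) = (q0, 0, R) → 110[q0]1010
Step 4: δ(q0, 1) = (q0, 1, R) → 1101[q0]010
Step 5: δ(q0, 0) = (q0, 0, R) → 11010[q0]10
Step 6: δ(q0, 1) = (q0, 1, R) → 110101[q0]0

State sequence: q0 → q0 → q0 → q0 → q0 → q0 → q0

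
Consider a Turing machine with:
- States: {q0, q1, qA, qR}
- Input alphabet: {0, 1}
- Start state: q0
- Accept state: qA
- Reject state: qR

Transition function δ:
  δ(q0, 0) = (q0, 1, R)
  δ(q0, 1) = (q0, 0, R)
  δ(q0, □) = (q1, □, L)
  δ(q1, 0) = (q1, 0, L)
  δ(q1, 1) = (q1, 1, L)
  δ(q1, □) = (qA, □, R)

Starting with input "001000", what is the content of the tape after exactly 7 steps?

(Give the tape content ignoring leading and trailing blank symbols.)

Execution trace:
Initial: [q0]001000
Step 1: δ(q0, 0) = (q0, 1, R) → 1[q0]01000
Step 2: δ(q0, 0) = (q0, 1, R) → 11[q0]1000
Step 3: δ(q0, 1) = (q0, 0, R) → 110[q0]000
Step 4: δ(q0, 0) = (q0, 1, R) → 1101[q0]00
Step 5: δ(q0, 0) = (q0, 1, R) → 11011[q0]0
Step 6: δ(q0, 0) = (q0, 1, R) → 110111[q0]□
Step 7: δ(q0, □) = (q1, □, L) → 11011[q1]1□

After 7 steps, the tape (ignoring leading/trailing blanks) is: 110111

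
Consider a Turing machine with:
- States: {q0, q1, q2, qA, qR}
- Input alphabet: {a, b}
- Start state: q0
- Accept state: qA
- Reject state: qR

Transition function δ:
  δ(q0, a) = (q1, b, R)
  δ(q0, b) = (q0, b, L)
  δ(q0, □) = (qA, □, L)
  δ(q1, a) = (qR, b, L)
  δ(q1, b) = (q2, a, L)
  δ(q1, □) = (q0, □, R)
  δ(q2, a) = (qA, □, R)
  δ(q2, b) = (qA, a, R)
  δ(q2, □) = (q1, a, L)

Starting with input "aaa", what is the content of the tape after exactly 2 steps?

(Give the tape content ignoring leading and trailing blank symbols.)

Execution trace:
Initial: [q0]aaa
Step 1: δ(q0, a) = (q1, b, R) → b[q1]aa
Step 2: δ(q1, a) = (qR, b, L) → [qR]bba

The machine reaches the reject state qR and halts.

After 2 steps, the tape (ignoring leading/trailing blanks) is: bba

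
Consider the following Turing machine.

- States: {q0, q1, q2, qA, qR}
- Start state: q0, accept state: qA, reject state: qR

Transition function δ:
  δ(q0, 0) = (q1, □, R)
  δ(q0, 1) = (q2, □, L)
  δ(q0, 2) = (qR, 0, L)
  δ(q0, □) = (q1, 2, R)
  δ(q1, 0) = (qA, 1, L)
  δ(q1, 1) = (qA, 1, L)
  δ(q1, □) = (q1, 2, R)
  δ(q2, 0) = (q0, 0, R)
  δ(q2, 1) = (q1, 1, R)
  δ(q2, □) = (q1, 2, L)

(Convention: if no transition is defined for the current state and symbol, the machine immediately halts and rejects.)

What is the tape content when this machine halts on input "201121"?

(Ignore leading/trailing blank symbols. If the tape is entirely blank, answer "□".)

Execution trace:
Initial: [q0]201121
Step 1: δ(q0, 2) = (qR, 0, L) → [qR]□001121

The machine reaches the reject state qR and halts.

Final tape (ignoring leading/trailing blanks): 001121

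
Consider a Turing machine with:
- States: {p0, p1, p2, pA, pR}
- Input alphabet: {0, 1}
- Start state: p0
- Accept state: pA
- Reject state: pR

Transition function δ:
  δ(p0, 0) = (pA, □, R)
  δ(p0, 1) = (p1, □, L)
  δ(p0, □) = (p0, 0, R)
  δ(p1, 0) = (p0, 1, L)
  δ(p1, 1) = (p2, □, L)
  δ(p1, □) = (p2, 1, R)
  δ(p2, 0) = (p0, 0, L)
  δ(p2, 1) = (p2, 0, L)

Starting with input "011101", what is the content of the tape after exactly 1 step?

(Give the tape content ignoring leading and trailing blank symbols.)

Execution trace:
Initial: [p0]011101
Step 1: δ(p0, 0) = (pA, □, R) → □[pA]11101

The machine reaches the accept state pA and halts.

After 1 step, the tape (ignoring leading/trailing blanks) is: 11101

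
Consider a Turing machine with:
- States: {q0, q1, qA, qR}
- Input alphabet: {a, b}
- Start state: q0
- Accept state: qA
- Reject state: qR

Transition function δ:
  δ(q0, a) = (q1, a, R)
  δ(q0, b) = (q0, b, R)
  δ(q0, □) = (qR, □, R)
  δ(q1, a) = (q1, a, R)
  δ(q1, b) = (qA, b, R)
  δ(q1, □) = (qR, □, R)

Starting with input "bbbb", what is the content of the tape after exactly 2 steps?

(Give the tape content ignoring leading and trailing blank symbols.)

Execution trace:
Initial: [q0]bbbb
Step 1: δ(q0, b) = (q0, b, R) → b[q0]bbb
Step 2: δ(q0, b) = (q0, b, R) → bb[q0]bb

After 2 steps, the tape (ignoring leading/trailing blanks) is: bbbb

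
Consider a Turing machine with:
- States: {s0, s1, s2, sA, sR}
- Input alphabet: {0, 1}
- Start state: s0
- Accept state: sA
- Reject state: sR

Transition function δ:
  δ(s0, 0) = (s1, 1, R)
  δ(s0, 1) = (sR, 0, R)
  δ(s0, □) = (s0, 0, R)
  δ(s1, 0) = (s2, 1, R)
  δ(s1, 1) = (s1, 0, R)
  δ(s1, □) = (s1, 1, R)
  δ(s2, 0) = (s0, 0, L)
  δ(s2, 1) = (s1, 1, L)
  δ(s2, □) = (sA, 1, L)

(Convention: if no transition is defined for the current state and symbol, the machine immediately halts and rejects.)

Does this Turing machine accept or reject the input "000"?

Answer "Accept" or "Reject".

Execution trace:
Initial: [s0]000
Step 1: δ(s0, 0) = (s1, 1, R) → 1[s1]00
Step 2: δ(s1, 0) = (s2, 1, R) → 11[s2]0
Step 3: δ(s2, 0) = (s0, 0, L) → 1[s0]10
Step 4: δ(s0, 1) = (sR, 0, R) → 10[sR]0

The machine reaches the reject state sR and halts.

Answer: Reject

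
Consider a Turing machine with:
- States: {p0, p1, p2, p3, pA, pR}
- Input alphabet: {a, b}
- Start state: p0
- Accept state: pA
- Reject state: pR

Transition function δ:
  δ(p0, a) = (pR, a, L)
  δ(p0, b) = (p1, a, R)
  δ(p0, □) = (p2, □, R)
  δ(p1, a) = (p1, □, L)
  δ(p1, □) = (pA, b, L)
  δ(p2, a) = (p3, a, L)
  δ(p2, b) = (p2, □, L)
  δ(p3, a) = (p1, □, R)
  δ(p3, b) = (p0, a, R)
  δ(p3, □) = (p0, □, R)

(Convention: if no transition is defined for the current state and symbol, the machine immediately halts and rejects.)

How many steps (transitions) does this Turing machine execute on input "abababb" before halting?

Execution trace:
Initial: [p0]abababb
Step 1: δ(p0, a) = (pR, a, L) → [pR]□abababb

The machine reaches the reject state pR and halts.

The machine executed 1 step before halting.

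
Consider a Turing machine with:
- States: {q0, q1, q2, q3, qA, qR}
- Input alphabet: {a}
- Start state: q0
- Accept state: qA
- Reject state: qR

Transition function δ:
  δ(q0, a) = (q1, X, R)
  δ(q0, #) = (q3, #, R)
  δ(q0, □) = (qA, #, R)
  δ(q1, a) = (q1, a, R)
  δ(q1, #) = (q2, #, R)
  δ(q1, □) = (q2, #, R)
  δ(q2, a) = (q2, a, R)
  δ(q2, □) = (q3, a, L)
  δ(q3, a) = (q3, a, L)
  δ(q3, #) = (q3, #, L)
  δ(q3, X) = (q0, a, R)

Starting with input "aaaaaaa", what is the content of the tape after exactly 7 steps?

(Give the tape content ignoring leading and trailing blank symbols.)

Execution trace:
Initial: [q0]aaaaaaa
Step 1: δ(q0, a) = (q1, X, R) → X[q1]aaaaaa
Step 2: δ(q1, a) = (q1, a, R) → Xa[q1]aaaaa
Step 3: δ(q1, a) = (q1, a, R) → Xaa[q1]aaaa
Step 4: δ(q1, a) = (q1, a, R) → Xaaa[q1]aaa
Step 5: δ(q1, a) = (q1, a, R) → Xaaaa[q1]aa
Step 6: δ(q1, a) = (q1, a, R) → Xaaaaa[q1]a
Step 7: δ(q1, a) = (q1, a, R) → Xaaaaaa[q1]□

After 7 steps, the tape (ignoring leading/trailing blanks) is: Xaaaaaa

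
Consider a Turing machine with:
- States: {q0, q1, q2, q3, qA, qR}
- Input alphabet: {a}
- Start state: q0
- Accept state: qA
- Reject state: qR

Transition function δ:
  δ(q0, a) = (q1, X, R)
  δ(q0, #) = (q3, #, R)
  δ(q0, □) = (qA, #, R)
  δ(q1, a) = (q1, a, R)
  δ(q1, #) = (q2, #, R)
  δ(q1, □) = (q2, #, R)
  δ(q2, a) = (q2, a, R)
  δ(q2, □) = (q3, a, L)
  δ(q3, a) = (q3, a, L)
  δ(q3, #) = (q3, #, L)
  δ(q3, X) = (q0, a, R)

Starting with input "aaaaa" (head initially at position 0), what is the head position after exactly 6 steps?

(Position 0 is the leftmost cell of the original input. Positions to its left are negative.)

Execution trace (head position shown):
Step 0: [q0]aaaaa  (head at position 0)
Step 1: move right → X[q1]aaaa  (head at position 1)
Step 2: move right → Xa[q1]aaa  (head at position 2)
Step 3: move right → Xaa[q1]aa  (head at position 3)
Step 4: move right → Xaaa[q1]a  (head at position 4)
Step 5: move right → Xaaaa[q1]□  (head at position 5)
Step 6: move right → Xaaaa#[q2]□  (head at position 6)

After 6 steps, the head is at position 6.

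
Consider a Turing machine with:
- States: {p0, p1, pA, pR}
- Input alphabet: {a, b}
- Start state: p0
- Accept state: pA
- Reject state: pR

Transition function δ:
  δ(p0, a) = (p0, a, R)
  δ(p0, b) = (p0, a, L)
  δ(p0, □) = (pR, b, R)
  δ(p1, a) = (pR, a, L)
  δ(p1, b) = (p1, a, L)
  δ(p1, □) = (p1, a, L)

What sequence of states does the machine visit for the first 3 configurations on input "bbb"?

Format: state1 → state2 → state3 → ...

Execution trace:
Initial: [p0]bbb
Step 1: δ(p0, b) = (p0, a, L) → [p0]□abb
Step 2: δ(p0, □) = (pR, b, R) → b[pR]abb

The machine reaches the reject state pR and halts.

State sequence: p0 → p0 → pR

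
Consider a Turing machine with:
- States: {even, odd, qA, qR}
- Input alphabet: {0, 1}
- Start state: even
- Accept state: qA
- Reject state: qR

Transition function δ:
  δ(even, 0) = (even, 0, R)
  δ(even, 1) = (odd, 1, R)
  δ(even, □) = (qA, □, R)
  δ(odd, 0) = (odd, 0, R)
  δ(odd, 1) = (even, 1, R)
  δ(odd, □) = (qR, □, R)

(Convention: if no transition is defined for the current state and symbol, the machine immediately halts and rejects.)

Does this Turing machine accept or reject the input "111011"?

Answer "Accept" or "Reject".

Execution trace:
Initial: [even]111011
Step 1: δ(even, 1) = (odd, 1, R) → 1[odd]11011
Step 2: δ(odd, 1) = (even, 1, R) → 11[even]1011
Step 3: δ(even, 1) = (odd, 1, R) → 111[odd]011
Step 4: δ(odd, 0) = (odd, 0, R) → 1110[odd]11
Step 5: δ(odd, 1) = (even, 1, R) → 11101[even]1
Step 6: δ(even, 1) = (odd, 1, R) → 111011[odd]□
Step 7: δ(odd, □) = (qR, □, R) → 111011□[qR]□

The machine reaches the reject state qR and halts.

Answer: Reject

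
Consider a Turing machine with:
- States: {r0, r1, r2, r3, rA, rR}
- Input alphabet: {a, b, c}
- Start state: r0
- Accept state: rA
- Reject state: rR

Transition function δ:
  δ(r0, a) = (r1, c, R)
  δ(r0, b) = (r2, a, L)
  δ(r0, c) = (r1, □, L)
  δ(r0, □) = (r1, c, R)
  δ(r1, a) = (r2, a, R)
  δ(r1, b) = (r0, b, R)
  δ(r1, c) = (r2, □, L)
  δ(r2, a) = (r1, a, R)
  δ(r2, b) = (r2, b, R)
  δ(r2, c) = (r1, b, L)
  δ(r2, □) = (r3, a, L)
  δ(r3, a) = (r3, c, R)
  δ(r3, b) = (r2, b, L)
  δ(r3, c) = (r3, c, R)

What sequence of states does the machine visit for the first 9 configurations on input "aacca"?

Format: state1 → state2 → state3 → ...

Execution trace:
Initial: [r0]aacca
Step 1: δ(r0, a) = (r1, c, R) → c[r1]acca
Step 2: δ(r1, a) = (r2, a, R) → ca[r2]cca
Step 3: δ(r2, c) = (r1, b, L) → c[r1]abca
Step 4: δ(r1, a) = (r2, a, R) → ca[r2]bca
Step 5: δ(r2, b) = (r2, b, R) → cab[r2]ca
Step 6: δ(r2, c) = (r1, b, L) → ca[r1]bba
Step 7: δ(r1, b) = (r0, b, R) → cab[r0]ba
Step 8: δ(r0, b) = (r2, a, L) → ca[r2]baa

State sequence: r0 → r1 → r2 → r1 → r2 → r2 → r1 → r0 → r2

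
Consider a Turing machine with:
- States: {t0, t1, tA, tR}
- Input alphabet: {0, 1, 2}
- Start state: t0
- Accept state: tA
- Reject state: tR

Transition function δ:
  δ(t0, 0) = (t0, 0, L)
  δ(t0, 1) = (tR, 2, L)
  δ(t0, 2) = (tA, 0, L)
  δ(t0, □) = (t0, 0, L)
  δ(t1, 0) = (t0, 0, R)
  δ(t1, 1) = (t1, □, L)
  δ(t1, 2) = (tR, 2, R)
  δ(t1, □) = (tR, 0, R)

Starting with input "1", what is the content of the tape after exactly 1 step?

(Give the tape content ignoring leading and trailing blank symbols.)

Execution trace:
Initial: [t0]1
Step 1: δ(t0, 1) = (tR, 2, L) → [tR]□2

The machine reaches the reject state tR and halts.

After 1 step, the tape (ignoring leading/trailing blanks) is: 2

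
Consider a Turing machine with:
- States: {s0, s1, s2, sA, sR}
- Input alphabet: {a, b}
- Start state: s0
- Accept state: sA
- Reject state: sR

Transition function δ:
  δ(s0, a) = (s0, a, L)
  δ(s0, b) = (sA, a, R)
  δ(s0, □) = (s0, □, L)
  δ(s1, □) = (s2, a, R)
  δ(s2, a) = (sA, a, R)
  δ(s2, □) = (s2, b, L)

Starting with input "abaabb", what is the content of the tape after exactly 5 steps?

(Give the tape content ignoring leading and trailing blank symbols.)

Execution trace:
Initial: [s0]abaabb
Step 1: δ(s0, a) = (s0, a, L) → [s0]□abaabb
Step 2: δ(s0, □) = (s0, □, L) → [s0]□□abaabb
Step 3: δ(s0, □) = (s0, □, L) → [s0]□□□abaabb
Step 4: δ(s0, □) = (s0, □, L) → [s0]□□□□abaabb
Step 5: δ(s0, □) = (s0, □, L) → [s0]□□□□□abaabb

After 5 steps, the tape (ignoring leading/trailing blanks) is: abaabb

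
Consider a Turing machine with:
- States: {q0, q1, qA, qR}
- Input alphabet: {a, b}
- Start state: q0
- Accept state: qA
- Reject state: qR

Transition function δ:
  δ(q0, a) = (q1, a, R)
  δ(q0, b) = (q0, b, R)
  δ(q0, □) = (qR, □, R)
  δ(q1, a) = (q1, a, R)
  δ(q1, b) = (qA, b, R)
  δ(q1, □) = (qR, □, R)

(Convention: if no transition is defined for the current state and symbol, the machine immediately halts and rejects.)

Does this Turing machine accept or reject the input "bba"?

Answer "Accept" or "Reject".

Execution trace:
Initial: [q0]bba
Step 1: δ(q0, b) = (q0, b, R) → b[q0]ba
Step 2: δ(q0, b) = (q0, b, R) → bb[q0]a
Step 3: δ(q0, a) = (q1, a, R) → bba[q1]□
Step 4: δ(q1, □) = (qR, □, R) → bba□[qR]□

The machine reaches the reject state qR and halts.

Answer: Reject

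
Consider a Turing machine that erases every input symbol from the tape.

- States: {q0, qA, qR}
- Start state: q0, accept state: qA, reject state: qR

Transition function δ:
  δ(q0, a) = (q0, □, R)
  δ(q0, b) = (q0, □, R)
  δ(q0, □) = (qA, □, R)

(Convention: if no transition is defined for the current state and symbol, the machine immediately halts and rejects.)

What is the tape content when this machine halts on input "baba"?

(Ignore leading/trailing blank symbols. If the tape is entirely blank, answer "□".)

Execution trace:
Initial: [q0]baba
Step 1: δ(q0, b) = (q0, □, R) → □[q0]aba
Step 2: δ(q0, a) = (q0, □, R) → □□[q0]ba
Step 3: δ(q0, b) = (q0, □, R) → □□□[q0]a
Step 4: δ(q0, a) = (q0, □, R) → □□□□[q0]□
Step 5: δ(q0, □) = (qA, □, R) → □□□□□[qA]□

The machine reaches the accept state qA and halts.

Final tape (ignoring leading/trailing blanks): □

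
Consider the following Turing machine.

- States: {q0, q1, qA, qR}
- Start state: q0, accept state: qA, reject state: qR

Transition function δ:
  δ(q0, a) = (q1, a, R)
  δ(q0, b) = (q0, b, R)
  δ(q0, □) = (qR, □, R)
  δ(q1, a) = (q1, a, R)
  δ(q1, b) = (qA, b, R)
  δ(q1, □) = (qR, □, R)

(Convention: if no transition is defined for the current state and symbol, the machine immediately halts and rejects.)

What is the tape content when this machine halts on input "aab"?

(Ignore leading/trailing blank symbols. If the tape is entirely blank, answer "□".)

Execution trace:
Initial: [q0]aab
Step 1: δ(q0, a) = (q1, a, R) → a[q1]ab
Step 2: δ(q1, a) = (q1, a, R) → aa[q1]b
Step 3: δ(q1, b) = (qA, b, R) → aab[qA]□

The machine reaches the accept state qA and halts.

Final tape (ignoring leading/trailing blanks): aab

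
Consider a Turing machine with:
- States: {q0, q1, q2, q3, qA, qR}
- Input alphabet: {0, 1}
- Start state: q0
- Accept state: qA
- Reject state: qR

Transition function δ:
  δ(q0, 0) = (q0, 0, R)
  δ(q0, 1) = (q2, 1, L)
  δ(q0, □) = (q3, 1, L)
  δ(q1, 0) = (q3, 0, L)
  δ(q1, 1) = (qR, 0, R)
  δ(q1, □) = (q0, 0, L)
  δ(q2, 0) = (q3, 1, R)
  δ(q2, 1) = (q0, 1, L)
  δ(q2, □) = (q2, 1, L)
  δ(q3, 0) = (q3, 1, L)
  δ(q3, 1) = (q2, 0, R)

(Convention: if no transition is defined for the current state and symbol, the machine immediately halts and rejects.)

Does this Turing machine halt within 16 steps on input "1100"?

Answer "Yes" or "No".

Execution trace:
Initial: [q0]1100
Step 1: δ(q0, 1) = (q2, 1, L) → [q2]□1100
Step 2: δ(q2, □) = (q2, 1, L) → [q2]□11100
Step 3: δ(q2, □) = (q2, 1, L) → [q2]□111100
Step 4: δ(q2, □) = (q2, 1, L) → [q2]□1111100
Step 5: δ(q2, □) = (q2, 1, L) → [q2]□11111100
Step 6: δ(q2, □) = (q2, 1, L) → [q2]□111111100
Step 7: δ(q2, □) = (q2, 1, L) → [q2]□1111111100
Step 8: δ(q2, □) = (q2, 1, L) → [q2]□11111111100
Step 9: δ(q2, □) = (q2, 1, L) → [q2]□111111111100
Step 10: δ(q2, □) = (q2, 1, L) → [q2]□1111111111100
Step 11: δ(q2, □) = (q2, 1, L) → [q2]□11111111111100
Step 12: δ(q2, □) = (q2, 1, L) → [q2]□111111111111100
Step 13: δ(q2, □) = (q2, 1, L) → [q2]□1111111111111100
Step 14: δ(q2, □) = (q2, 1, L) → [q2]□11111111111111100
Step 15: δ(q2, □) = (q2, 1, L) → [q2]□111111111111111100
Step 16: δ(q2, □) = (q2, 1, L) → [q2]□1111111111111111100

The machine has not reached a halting state after 16 steps.
The machine did not halt within the 16-step bound.

Answer: No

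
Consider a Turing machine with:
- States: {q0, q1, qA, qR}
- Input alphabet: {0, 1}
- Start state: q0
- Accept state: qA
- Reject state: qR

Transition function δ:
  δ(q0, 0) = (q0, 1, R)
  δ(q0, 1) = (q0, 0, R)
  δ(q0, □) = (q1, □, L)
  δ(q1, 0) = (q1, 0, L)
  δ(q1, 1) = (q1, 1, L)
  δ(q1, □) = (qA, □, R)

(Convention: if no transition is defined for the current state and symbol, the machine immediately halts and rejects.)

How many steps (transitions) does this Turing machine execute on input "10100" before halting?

Execution trace:
Initial: [q0]10100
Step 1: δ(q0, 1) = (q0, 0, R) → 0[q0]0100
Step 2: δ(q0, 0) = (q0, 1, R) → 01[q0]100
Step 3: δ(q0, 1) = (q0, 0, R) → 010[q0]00
Step 4: δ(q0, 0) = (q0, 1, R) → 0101[q0]0
Step 5: δ(q0, 0) = (q0, 1, R) → 01011[q0]□
Step 6: δ(q0, □) = (q1, □, L) → 0101[q1]1□
Step 7: δ(q1, 1) = (q1, 1, L) → 010[q1]11□
Step 8: δ(q1, 1) = (q1, 1, L) → 01[q1]011□
Step 9: δ(q1, 0) = (q1, 0, L) → 0[q1]1011□
Step 10: δ(q1, 1) = (q1, 1, L) → [q1]01011□
Step 11: δ(q1, 0) = (q1, 0, L) → [q1]□01011□
Step 12: δ(q1, □) = (qA, □, R) → □[qA]01011□

The machine reaches the accept state qA and halts.

The machine executed 12 steps before halting.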